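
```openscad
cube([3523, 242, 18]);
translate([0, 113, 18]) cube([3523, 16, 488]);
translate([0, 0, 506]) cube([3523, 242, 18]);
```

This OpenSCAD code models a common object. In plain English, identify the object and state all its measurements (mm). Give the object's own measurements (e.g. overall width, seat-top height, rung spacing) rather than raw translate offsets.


An I-beam lying along x, 3523 mm long. Overall section height 524 mm. Two flanges 242 mm wide (y) and 18 mm thick, one on the floor and one at the top; a web 16 mm thick runs between them, centred on the flange width.


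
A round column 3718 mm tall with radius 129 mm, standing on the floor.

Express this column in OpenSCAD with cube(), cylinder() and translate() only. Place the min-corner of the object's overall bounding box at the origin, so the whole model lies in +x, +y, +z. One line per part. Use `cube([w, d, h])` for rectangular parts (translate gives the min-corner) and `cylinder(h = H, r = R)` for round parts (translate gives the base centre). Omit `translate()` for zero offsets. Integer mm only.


translate([129, 129, 0]) cylinder(h = 3718, r = 129);


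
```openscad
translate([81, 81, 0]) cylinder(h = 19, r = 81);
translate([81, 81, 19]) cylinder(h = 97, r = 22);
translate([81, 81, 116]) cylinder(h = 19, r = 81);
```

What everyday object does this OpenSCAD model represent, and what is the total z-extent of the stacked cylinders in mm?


A spool. The overall height is 135 mm.

Three coaxial cylinders, large–small–large — a spool. Two 19 mm flanges and a 97 mm core give 19 + 97 + 19 = 135 mm.


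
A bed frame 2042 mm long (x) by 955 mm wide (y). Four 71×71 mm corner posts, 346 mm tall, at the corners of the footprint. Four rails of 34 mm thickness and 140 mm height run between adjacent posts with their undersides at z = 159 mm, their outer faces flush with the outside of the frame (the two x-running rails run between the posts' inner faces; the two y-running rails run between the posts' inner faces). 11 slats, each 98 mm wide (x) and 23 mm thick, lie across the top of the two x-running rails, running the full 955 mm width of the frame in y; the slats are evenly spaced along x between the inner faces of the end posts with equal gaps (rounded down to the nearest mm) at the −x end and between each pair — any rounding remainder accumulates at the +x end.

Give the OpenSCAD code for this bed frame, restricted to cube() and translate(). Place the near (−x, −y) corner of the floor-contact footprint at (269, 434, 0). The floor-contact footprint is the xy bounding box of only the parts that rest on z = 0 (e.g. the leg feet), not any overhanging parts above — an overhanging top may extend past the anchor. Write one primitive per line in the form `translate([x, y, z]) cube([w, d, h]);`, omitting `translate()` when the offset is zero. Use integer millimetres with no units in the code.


translate([269, 434, 0]) cube([71, 71, 346]);
translate([269, 1318, 0]) cube([71, 71, 346]);
translate([2240, 434, 0]) cube([71, 71, 346]);
translate([2240, 1318, 0]) cube([71, 71, 346]);
translate([340, 434, 159]) cube([1900, 34, 140]);
translate([340, 1355, 159]) cube([1900, 34, 140]);
translate([269, 505, 159]) cube([34, 813, 140]);
translate([2277, 505, 159]) cube([34, 813, 140]);
translate([408, 434, 299]) cube([98, 955, 23]);
translate([574, 434, 299]) cube([98, 955, 23]);
translate([740, 434, 299]) cube([98, 955, 23]);
translate([906, 434, 299]) cube([98, 955, 23]);
translate([1072, 434, 299]) cube([98, 955, 23]);
translate([1238, 434, 299]) cube([98, 955, 23]);
translate([1404, 434, 299]) cube([98, 955, 23]);
translate([1570, 434, 299]) cube([98, 955, 23]);
translate([1736, 434, 299]) cube([98, 955, 23]);
translate([1902, 434, 299]) cube([98, 955, 23]);
translate([2068, 434, 299]) cube([98, 955, 23]);


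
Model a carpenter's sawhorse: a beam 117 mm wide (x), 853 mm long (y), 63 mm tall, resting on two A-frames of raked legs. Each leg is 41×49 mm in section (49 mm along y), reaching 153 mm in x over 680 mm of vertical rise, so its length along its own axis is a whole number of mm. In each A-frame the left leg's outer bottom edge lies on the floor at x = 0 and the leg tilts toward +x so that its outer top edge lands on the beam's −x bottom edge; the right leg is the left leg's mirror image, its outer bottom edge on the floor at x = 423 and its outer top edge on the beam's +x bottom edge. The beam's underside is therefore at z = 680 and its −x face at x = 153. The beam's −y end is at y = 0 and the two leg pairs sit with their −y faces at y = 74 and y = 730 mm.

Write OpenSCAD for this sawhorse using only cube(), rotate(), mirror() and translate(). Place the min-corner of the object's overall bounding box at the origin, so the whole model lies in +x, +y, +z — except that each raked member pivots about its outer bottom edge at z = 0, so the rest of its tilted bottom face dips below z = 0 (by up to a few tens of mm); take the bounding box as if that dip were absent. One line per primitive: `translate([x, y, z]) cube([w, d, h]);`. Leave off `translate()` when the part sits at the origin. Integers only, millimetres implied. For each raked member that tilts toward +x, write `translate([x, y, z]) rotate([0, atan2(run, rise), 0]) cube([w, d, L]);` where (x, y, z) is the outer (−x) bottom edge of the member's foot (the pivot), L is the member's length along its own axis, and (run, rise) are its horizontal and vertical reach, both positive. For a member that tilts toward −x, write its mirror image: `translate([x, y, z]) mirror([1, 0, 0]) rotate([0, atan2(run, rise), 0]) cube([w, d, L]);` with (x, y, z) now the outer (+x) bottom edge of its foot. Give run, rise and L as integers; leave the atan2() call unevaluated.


translate([153, 0, 680]) cube([117, 853, 63]);
translate([0, 74, 0]) rotate([0, atan2(153, 680), 0]) cube([41, 49, 697]);
translate([423, 74, 0]) mirror([1, 0, 0]) rotate([0, atan2(153, 680), 0]) cube([41, 49, 697]);
translate([0, 730, 0]) rotate([0, atan2(153, 680), 0]) cube([41, 49, 697]);
translate([423, 730, 0]) mirror([1, 0, 0]) rotate([0, atan2(153, 680), 0]) cube([41, 49, 697]);


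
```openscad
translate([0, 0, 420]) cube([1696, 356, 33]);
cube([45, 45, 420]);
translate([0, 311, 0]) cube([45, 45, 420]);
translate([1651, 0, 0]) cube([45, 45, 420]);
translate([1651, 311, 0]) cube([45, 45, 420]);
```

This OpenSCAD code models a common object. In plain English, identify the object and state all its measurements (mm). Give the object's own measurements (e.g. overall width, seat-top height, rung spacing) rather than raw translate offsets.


A bench: a 1696×356 mm seat slab, 33 mm thick, top at z = 453 mm, on four 45×45 mm square legs flush with the seat corners and standing on z = 0.


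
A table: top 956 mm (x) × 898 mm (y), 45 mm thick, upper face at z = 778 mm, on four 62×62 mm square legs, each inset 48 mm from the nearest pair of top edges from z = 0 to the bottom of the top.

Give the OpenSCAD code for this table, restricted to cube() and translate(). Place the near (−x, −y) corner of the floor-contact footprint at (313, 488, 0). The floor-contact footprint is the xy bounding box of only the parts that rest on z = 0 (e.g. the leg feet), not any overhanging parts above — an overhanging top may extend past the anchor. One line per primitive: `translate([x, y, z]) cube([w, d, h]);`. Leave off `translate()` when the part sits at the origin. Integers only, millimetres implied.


// leg_h = 778 - 45 = 733
translate([265, 440, 733]) cube([956, 898, 45]);
translate([313, 488, 0]) cube([62, 62, 733]);
translate([1111, 488, 0]) cube([62, 62, 733]);
translate([313, 1228, 0]) cube([62, 62, 733]);
translate([1111, 1228, 0]) cube([62, 62, 733]);


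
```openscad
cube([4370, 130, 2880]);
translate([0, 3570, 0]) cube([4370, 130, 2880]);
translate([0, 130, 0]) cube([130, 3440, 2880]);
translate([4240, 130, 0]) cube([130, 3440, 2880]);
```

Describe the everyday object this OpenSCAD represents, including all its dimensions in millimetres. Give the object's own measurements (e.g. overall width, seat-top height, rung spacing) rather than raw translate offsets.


The wall frame of a small rectangular building: four walls, each 2880 mm tall and 130 mm thick, enclosing a footprint 4370 mm (x) by 3700 mm (y) outside-to-outside, with no floor or roof. The front and back walls (the −y and +y sides) span the full width; the two side walls fit between them.


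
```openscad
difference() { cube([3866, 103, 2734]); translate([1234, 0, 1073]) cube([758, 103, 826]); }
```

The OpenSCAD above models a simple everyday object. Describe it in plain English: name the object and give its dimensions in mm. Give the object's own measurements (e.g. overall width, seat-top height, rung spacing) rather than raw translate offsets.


A wall 3866 mm long (x), 103 mm thick (y), 2734 mm tall, with a rectangular window opening cut through it. The opening is 758 mm wide and 826 mm tall; its sill is at z = 1073 mm and its near (−x) edge is 1234 mm from the wall's −x end. The opening passes through the full wall thickness.


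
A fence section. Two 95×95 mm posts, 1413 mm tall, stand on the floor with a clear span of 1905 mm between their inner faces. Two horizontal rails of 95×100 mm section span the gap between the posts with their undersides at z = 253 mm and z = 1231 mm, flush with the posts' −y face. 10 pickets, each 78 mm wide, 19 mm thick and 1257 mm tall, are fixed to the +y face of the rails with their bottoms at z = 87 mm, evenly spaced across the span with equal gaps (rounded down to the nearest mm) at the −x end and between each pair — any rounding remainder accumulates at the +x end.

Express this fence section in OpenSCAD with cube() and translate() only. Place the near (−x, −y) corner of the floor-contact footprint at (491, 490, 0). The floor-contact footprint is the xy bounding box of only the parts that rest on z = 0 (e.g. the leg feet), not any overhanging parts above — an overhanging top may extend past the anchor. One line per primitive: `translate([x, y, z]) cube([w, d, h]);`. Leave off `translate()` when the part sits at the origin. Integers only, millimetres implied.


translate([491, 490, 0]) cube([95, 95, 1413]);
translate([2491, 490, 0]) cube([95, 95, 1413]);
translate([586, 490, 253]) cube([1905, 95, 100]);
translate([586, 490, 1231]) cube([1905, 95, 100]);
translate([688, 585, 87]) cube([78, 19, 1257]);
translate([868, 585, 87]) cube([78, 19, 1257]);
translate([1048, 585, 87]) cube([78, 19, 1257]);
translate([1228, 585, 87]) cube([78, 19, 1257]);
translate([1408, 585, 87]) cube([78, 19, 1257]);
translate([1588, 585, 87]) cube([78, 19, 1257]);
translate([1768, 585, 87]) cube([78, 19, 1257]);
translate([1948, 585, 87]) cube([78, 19, 1257]);
translate([2128, 585, 87]) cube([78, 19, 1257]);
translate([2308, 585, 87]) cube([78, 19, 1257]);


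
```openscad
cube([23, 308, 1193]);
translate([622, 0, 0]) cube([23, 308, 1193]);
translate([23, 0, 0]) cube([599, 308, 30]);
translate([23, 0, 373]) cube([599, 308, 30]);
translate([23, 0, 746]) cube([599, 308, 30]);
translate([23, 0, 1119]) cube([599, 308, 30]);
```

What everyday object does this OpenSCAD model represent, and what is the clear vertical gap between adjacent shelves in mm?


A bookshelf. The clear shelf gap is 343 mm.

Two tall side panels with 4 horizontal boards between them — a bookshelf. The first two shelf undersides are at z = 0 and z = 373; with shelf thickness 30, the clear gap is 373 − 0 − 30 = 343 mm.


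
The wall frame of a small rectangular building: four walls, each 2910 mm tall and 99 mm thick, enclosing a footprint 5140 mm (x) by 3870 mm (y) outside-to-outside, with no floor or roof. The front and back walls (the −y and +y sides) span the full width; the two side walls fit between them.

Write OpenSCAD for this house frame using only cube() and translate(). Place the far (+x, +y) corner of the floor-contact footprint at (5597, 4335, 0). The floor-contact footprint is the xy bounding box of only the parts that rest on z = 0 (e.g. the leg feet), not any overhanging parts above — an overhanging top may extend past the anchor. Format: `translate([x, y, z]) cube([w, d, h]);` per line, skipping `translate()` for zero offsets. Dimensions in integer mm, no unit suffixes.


translate([457, 465, 0]) cube([5140, 99, 2910]);
translate([457, 4236, 0]) cube([5140, 99, 2910]);
translate([457, 564, 0]) cube([99, 3672, 2910]);
translate([5498, 564, 0]) cube([99, 3672, 2910]);


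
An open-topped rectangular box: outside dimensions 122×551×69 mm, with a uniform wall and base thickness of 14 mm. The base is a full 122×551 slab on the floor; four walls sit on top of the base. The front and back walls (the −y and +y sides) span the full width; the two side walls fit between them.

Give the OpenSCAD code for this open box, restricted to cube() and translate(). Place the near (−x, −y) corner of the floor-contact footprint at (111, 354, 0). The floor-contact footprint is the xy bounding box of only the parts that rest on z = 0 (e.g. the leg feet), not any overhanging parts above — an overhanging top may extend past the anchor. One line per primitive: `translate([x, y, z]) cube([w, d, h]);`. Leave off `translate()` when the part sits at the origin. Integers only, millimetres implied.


translate([111, 354, 0]) cube([122, 551, 14]);
translate([111, 354, 14]) cube([122, 14, 55]);
translate([111, 891, 14]) cube([122, 14, 55]);
translate([111, 368, 14]) cube([14, 523, 55]);
translate([219, 368, 14]) cube([14, 523, 55]);


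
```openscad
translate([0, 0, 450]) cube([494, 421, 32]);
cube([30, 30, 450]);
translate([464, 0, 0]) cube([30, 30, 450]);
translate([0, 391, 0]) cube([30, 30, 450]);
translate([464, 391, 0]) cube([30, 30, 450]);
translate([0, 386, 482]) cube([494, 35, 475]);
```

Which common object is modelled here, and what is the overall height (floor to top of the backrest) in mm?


A chair. The overall height is 957 mm.

A slab on four corner posts with a tall panel at the back — a chair. The seat slab sits at z = 450 with thickness 32, and the 475 mm backrest starts at the seat top, so the overall height is 450 + 32 + 475 = 957 mm.


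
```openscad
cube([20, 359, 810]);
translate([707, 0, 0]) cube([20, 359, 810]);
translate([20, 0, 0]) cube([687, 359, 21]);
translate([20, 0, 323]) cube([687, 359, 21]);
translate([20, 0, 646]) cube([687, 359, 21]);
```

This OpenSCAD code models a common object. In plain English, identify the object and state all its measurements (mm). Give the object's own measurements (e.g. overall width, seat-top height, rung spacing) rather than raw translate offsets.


An open bookshelf. Two side panels, each 20 mm thick, 359 mm deep and 810 mm tall, stand 727 mm apart (outside-to-outside). Between them sit 3 shelves, each 21 mm thick and 359 mm deep, spanning the full gap between the sides. The bottom shelf rests on the floor (its underside at z = 0) and the clear gap between one shelf's top and the next shelf's underside is 302 mm.


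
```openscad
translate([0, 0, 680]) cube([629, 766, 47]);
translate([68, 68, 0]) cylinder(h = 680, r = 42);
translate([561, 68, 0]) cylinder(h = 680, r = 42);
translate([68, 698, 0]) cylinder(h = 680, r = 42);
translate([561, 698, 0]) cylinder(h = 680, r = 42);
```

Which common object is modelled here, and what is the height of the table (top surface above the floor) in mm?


A table. The table height is 727 mm.

A 629×766×47 slab sits at z = 680 on four Ø84 mm round legs — a table. The top surface is at 680 + 47 = 727 mm.


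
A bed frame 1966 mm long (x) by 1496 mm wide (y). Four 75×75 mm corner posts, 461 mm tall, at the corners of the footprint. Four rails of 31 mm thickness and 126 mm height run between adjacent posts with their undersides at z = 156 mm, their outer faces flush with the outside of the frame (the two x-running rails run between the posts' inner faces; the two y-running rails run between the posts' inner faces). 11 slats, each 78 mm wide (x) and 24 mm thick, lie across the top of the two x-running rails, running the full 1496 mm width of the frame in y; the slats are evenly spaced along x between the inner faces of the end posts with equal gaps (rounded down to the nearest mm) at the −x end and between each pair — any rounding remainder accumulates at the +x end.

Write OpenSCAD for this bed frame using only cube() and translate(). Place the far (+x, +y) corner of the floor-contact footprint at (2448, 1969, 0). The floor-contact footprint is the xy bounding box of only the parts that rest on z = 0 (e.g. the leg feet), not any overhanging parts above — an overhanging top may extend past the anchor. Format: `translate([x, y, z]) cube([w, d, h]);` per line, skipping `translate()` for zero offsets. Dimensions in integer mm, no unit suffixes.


// slat z = rail_z + rail_h = 156 + 126 = 282
// slat gap = ⌊(1816 − 11·78) / 12⌋ = 79
translate([482, 473, 0]) cube([75, 75, 461]);
translate([482, 1894, 0]) cube([75, 75, 461]);
translate([2373, 473, 0]) cube([75, 75, 461]);
translate([2373, 1894, 0]) cube([75, 75, 461]);
translate([557, 473, 156]) cube([1816, 31, 126]);
translate([557, 1938, 156]) cube([1816, 31, 126]);
translate([482, 548, 156]) cube([31, 1346, 126]);
translate([2417, 548, 156]) cube([31, 1346, 126]);
translate([636, 473, 282]) cube([78, 1496, 24]);
translate([793, 473, 282]) cube([78, 1496, 24]);
translate([950, 473, 282]) cube([78, 1496, 24]);
translate([1107, 473, 282]) cube([78, 1496, 24]);
translate([1264, 473, 282]) cube([78, 1496, 24]);
translate([1421, 473, 282]) cube([78, 1496, 24]);
translate([1578, 473, 282]) cube([78, 1496, 24]);
translate([1735, 473, 282]) cube([78, 1496, 24]);
translate([1892, 473, 282]) cube([78, 1496, 24]);
translate([2049, 473, 282]) cube([78, 1496, 24]);
translate([2206, 473, 282]) cube([78, 1496, 24]);


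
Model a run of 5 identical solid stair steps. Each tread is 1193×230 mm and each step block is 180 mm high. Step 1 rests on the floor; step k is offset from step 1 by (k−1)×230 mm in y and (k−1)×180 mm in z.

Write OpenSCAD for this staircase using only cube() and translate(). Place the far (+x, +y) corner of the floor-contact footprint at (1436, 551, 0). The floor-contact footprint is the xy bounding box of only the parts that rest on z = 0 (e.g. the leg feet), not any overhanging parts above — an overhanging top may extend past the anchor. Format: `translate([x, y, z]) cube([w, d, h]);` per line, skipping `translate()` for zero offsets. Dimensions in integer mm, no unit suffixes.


translate([243, 321, 0]) cube([1193, 230, 180]);
translate([243, 551, 180]) cube([1193, 230, 180]);
translate([243, 781, 360]) cube([1193, 230, 180]);
translate([243, 1011, 540]) cube([1193, 230, 180]);
translate([243, 1241, 720]) cube([1193, 230, 180]);


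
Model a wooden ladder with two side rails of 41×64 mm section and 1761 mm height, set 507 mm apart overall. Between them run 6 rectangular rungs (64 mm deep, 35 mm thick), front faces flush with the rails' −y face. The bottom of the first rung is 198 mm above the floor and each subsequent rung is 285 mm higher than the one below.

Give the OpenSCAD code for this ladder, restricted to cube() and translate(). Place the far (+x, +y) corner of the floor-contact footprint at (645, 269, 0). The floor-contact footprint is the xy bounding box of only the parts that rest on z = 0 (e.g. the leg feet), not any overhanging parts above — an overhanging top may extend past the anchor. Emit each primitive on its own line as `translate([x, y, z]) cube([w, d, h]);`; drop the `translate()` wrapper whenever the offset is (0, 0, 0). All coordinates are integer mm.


translate([138, 205, 0]) cube([41, 64, 1761]);
translate([604, 205, 0]) cube([41, 64, 1761]);
translate([179, 205, 198]) cube([425, 64, 35]);
translate([179, 205, 483]) cube([425, 64, 35]);
translate([179, 205, 768]) cube([425, 64, 35]);
translate([179, 205, 1053]) cube([425, 64, 35]);
translate([179, 205, 1338]) cube([425, 64, 35]);
translate([179, 205, 1623]) cube([425, 64, 35]);


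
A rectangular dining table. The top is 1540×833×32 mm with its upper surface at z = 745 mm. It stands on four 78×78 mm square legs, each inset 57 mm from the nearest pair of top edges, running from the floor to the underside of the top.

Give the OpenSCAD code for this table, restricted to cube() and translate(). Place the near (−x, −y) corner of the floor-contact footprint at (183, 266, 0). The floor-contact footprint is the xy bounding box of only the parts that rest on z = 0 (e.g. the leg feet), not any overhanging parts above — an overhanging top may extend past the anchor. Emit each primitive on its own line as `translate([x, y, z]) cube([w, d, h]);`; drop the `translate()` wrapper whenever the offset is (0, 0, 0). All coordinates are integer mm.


translate([126, 209, 713]) cube([1540, 833, 32]);
translate([183, 266, 0]) cube([78, 78, 713]);
translate([1531, 266, 0]) cube([78, 78, 713]);
translate([183, 907, 0]) cube([78, 78, 713]);
translate([1531, 907, 0]) cube([78, 78, 713]);


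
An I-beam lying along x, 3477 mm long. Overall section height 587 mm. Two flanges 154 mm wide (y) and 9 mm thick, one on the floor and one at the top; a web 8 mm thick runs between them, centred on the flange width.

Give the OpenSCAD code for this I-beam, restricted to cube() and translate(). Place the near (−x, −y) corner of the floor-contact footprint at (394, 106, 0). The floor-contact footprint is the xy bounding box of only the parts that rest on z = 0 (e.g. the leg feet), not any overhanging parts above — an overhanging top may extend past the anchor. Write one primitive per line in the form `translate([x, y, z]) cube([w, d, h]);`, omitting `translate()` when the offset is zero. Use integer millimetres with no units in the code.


translate([394, 106, 0]) cube([3477, 154, 9]);
translate([394, 179, 9]) cube([3477, 8, 569]);
translate([394, 106, 578]) cube([3477, 154, 9]);


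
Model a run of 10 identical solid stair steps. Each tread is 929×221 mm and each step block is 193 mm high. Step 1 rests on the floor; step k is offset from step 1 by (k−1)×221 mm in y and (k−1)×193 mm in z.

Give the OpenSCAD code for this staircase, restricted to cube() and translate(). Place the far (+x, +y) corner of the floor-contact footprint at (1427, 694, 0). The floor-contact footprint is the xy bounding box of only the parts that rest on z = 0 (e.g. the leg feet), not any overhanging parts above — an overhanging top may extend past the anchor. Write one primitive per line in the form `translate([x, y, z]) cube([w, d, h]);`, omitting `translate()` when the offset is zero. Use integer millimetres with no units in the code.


translate([498, 473, 0]) cube([929, 221, 193]);
translate([498, 694, 193]) cube([929, 221, 193]);
translate([498, 915, 386]) cube([929, 221, 193]);
translate([498, 1136, 579]) cube([929, 221, 193]);
translate([498, 1357, 772]) cube([929, 221, 193]);
translate([498, 1578, 965]) cube([929, 221, 193]);
translate([498, 1799, 1158]) cube([929, 221, 193]);
translate([498, 2020, 1351]) cube([929, 221, 193]);
translate([498, 2241, 1544]) cube([929, 221, 193]);
translate([498, 2462, 1737]) cube([929, 221, 193]);


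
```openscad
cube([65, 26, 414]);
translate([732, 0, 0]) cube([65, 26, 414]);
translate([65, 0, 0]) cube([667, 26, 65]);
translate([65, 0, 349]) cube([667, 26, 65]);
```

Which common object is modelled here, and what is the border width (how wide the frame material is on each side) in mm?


A picture frame. The border width is 65 mm.

Four thin pieces enclosing a rectangular opening — a picture frame. The two full-height stiles are 414 mm tall; the top rail sits at z = 349 and is 65 mm tall, so the border above the opening is 414 − 349 = 65 mm, matching the stile x-width.


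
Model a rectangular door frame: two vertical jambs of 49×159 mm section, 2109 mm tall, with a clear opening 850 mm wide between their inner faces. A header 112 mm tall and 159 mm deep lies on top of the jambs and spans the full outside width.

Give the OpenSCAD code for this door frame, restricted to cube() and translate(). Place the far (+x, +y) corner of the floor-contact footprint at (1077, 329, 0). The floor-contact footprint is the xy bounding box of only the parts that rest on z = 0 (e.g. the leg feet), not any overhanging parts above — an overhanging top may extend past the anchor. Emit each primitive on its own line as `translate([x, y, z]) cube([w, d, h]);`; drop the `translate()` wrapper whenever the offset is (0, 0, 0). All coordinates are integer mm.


translate([129, 170, 0]) cube([49, 159, 2109]);
translate([1028, 170, 0]) cube([49, 159, 2109]);
translate([129, 170, 2109]) cube([948, 159, 112]);


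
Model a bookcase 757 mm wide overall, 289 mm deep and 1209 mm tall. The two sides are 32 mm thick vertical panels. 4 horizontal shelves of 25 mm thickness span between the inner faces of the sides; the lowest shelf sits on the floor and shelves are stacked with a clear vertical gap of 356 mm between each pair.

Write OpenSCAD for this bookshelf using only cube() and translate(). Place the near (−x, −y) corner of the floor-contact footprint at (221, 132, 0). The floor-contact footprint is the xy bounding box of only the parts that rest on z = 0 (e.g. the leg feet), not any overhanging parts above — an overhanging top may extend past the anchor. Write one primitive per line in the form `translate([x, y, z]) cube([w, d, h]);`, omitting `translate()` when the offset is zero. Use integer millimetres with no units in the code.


translate([221, 132, 0]) cube([32, 289, 1209]);
translate([946, 132, 0]) cube([32, 289, 1209]);
translate([253, 132, 0]) cube([693, 289, 25]);
translate([253, 132, 381]) cube([693, 289, 25]);
translate([253, 132, 762]) cube([693, 289, 25]);
translate([253, 132, 1143]) cube([693, 289, 25]);


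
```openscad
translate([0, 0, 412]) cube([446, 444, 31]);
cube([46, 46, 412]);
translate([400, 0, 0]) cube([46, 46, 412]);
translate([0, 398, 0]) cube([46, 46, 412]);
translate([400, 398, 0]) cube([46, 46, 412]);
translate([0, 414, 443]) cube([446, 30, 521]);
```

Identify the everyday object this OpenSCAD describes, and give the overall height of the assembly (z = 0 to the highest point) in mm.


A chair. The overall height is 964 mm.

A slab on four corner posts with a tall panel at the back — a chair. The seat slab sits at z = 412 with thickness 31, and the 521 mm backrest starts at the seat top, so the overall height is 412 + 31 + 521 = 964 mm.


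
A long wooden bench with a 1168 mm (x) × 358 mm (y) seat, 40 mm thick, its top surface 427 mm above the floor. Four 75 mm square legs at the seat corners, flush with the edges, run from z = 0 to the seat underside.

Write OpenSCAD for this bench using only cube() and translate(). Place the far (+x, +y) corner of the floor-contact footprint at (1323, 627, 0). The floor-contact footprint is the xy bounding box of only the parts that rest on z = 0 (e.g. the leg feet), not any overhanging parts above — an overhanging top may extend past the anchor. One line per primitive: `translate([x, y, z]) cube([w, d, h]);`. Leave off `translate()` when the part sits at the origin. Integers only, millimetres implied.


// leg_h = 427 − 40 = 387
translate([155, 269, 387]) cube([1168, 358, 40]);
translate([155, 269, 0]) cube([75, 75, 387]);
translate([155, 552, 0]) cube([75, 75, 387]);
translate([1248, 269, 0]) cube([75, 75, 387]);
translate([1248, 552, 0]) cube([75, 75, 387]);


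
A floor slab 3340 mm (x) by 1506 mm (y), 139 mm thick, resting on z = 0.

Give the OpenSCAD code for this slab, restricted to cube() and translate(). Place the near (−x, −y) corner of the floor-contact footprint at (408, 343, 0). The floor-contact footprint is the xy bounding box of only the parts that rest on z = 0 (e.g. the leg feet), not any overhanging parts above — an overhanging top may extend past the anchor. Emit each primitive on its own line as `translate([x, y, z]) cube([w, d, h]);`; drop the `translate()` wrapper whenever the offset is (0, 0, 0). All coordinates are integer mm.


translate([408, 343, 0]) cube([3340, 1506, 139]);


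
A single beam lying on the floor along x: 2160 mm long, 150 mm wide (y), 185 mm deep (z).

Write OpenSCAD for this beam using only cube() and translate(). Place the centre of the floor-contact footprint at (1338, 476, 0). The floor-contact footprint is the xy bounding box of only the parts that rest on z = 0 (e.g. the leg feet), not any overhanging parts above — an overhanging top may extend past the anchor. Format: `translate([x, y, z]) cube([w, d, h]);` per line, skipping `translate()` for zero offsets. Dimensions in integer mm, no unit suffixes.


translate([258, 401, 0]) cube([2160, 150, 185]);


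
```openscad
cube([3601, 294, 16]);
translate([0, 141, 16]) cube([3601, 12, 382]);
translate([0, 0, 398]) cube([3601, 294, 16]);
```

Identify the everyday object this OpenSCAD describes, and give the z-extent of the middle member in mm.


An I-beam. The web height is 382 mm.

Two wide flanges with a thin centred web — an I-beam. Overall 414 mm minus two 16 mm flanges gives a web of 414 − 2·16 = 382 mm.


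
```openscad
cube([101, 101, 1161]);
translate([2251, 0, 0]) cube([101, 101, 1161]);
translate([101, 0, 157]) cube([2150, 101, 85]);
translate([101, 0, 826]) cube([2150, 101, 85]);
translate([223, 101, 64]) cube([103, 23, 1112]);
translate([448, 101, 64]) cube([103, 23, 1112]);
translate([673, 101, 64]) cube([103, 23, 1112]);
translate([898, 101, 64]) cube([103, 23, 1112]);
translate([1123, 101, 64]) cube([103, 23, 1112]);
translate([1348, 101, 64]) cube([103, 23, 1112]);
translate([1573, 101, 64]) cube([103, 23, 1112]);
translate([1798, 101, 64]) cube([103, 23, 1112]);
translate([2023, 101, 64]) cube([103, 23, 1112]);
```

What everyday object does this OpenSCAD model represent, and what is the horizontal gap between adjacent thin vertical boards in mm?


A fence section. The picket gap is 122 mm.

Two posts, two rails, 9 pickets — a fence section. Span 2150 mm holds 9 pickets of 103 mm with 10 equal gaps: ⌊(2150 − 9·103) / 10⌋ = 122 mm.


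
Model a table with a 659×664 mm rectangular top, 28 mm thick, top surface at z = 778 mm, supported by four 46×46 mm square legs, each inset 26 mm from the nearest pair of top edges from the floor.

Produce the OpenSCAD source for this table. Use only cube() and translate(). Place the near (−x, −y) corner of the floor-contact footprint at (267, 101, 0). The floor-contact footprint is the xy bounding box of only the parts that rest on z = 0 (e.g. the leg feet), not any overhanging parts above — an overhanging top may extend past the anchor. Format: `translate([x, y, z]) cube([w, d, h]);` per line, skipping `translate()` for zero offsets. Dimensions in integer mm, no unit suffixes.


translate([241, 75, 750]) cube([659, 664, 28]);
translate([267, 101, 0]) cube([46, 46, 750]);
translate([828, 101, 0]) cube([46, 46, 750]);
translate([267, 667, 0]) cube([46, 46, 750]);
translate([828, 667, 0]) cube([46, 46, 750]);


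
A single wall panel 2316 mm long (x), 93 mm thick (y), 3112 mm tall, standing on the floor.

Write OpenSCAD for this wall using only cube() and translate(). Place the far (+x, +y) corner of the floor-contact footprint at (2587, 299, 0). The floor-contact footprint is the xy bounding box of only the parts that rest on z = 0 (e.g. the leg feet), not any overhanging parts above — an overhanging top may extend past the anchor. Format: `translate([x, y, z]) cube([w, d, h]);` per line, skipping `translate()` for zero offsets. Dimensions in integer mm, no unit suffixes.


translate([271, 206, 0]) cube([2316, 93, 3112]);


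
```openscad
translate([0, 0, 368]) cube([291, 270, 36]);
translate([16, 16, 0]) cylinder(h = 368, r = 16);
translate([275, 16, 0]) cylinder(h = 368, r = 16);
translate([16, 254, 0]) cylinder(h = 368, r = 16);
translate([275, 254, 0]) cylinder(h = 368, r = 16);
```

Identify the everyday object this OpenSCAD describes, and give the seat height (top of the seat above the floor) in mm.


A stool. The seat height is 404 mm.

A 291×270×36 slab at z = 368 on four corner cylinders — a stool. The seat top is 368 + 36 = 404 mm.


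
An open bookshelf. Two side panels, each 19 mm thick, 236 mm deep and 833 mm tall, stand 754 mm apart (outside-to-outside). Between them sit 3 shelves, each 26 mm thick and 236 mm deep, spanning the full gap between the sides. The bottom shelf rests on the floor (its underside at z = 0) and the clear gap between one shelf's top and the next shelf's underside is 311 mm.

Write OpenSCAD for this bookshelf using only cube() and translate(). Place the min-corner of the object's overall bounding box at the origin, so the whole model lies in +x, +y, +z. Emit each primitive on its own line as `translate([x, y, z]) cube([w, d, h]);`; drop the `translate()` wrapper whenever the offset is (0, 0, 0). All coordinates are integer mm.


cube([19, 236, 833]);
translate([735, 0, 0]) cube([19, 236, 833]);
translate([19, 0, 0]) cube([716, 236, 26]);
translate([19, 0, 337]) cube([716, 236, 26]);
translate([19, 0, 674]) cube([716, 236, 26]);


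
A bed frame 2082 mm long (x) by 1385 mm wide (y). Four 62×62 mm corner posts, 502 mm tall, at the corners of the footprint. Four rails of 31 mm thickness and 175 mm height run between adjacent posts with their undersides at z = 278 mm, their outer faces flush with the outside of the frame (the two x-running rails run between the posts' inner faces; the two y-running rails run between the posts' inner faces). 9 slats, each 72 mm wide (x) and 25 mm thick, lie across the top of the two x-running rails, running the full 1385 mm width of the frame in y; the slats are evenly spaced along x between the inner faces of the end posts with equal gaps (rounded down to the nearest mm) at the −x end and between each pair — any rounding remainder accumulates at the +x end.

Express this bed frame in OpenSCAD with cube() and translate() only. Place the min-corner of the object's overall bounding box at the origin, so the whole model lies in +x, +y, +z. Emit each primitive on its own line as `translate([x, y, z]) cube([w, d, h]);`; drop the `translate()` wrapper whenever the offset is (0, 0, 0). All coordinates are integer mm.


cube([62, 62, 502]);
translate([0, 1323, 0]) cube([62, 62, 502]);
translate([2020, 0, 0]) cube([62, 62, 502]);
translate([2020, 1323, 0]) cube([62, 62, 502]);
translate([62, 0, 278]) cube([1958, 31, 175]);
translate([62, 1354, 278]) cube([1958, 31, 175]);
translate([0, 62, 278]) cube([31, 1261, 175]);
translate([2051, 62, 278]) cube([31, 1261, 175]);
translate([193, 0, 453]) cube([72, 1385, 25]);
translate([396, 0, 453]) cube([72, 1385, 25]);
translate([599, 0, 453]) cube([72, 1385, 25]);
translate([802, 0, 453]) cube([72, 1385, 25]);
translate([1005, 0, 453]) cube([72, 1385, 25]);
translate([1208, 0, 453]) cube([72, 1385, 25]);
translate([1411, 0, 453]) cube([72, 1385, 25]);
translate([1614, 0, 453]) cube([72, 1385, 25]);
translate([1817, 0, 453]) cube([72, 1385, 25]);


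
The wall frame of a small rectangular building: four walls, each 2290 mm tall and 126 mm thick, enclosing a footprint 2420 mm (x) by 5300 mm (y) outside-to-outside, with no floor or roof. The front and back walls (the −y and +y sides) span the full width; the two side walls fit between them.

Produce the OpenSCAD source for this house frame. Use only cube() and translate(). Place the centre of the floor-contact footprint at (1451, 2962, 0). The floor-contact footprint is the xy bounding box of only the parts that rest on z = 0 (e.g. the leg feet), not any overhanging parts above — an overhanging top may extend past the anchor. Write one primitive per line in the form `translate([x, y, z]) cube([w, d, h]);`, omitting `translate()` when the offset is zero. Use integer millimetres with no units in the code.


translate([241, 312, 0]) cube([2420, 126, 2290]);
translate([241, 5486, 0]) cube([2420, 126, 2290]);
translate([241, 438, 0]) cube([126, 5048, 2290]);
translate([2535, 438, 0]) cube([126, 5048, 2290]);


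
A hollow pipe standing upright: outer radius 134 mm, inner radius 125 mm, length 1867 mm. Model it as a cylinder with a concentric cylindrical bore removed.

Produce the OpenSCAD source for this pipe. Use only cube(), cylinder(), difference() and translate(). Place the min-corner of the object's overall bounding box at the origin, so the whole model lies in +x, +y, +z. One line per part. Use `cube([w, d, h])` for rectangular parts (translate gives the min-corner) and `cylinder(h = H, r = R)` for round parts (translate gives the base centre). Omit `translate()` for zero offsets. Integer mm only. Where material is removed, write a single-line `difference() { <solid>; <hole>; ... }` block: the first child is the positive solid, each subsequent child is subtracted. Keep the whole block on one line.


difference() { translate([134, 134, 0]) cylinder(h = 1867, r = 134); translate([134, 134, 0]) cylinder(h = 1867, r = 125); }


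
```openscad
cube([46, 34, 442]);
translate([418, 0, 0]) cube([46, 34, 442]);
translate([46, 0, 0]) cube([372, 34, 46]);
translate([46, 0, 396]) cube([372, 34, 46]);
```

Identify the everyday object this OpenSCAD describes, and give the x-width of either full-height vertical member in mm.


A picture frame. The border width is 46 mm.

Four thin pieces enclosing a rectangular opening — a picture frame. The two full-height stiles are 442 mm tall; the top rail sits at z = 396 and is 46 mm tall, so the border above the opening is 442 − 396 = 46 mm, matching the stile x-width.


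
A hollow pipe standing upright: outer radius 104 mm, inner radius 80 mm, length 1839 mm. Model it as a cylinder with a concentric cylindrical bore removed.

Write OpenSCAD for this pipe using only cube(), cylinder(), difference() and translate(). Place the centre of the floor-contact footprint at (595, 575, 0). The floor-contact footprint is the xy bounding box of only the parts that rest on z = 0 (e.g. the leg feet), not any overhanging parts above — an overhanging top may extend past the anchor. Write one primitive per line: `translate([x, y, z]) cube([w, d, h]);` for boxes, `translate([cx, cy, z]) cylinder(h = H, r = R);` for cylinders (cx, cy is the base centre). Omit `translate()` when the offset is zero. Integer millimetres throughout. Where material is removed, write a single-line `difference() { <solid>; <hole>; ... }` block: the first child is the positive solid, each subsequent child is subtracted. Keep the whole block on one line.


difference() { translate([595, 575, 0]) cylinder(h = 1839, r = 104); translate([595, 575, 0]) cylinder(h = 1839, r = 80); }


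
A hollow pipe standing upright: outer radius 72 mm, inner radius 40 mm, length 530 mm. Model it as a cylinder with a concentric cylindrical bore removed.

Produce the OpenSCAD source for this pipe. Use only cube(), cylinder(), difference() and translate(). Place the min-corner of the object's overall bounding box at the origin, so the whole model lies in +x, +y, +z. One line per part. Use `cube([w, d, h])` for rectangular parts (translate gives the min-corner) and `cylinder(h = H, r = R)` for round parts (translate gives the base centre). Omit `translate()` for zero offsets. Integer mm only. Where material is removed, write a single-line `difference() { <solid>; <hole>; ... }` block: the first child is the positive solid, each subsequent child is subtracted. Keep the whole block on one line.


difference() { translate([72, 72, 0]) cylinder(h = 530, r = 72); translate([72, 72, 0]) cylinder(h = 530, r = 40); }


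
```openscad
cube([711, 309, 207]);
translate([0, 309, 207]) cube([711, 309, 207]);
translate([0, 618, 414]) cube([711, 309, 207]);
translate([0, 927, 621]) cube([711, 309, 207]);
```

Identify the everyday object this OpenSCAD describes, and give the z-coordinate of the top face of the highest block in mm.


A staircase. The total rise is 828 mm.

4 identical blocks, each offset up and back from the previous — a staircase. Each step is 207 mm tall and there are 4 of them, so the total rise is 4 × 207 = 828 mm.


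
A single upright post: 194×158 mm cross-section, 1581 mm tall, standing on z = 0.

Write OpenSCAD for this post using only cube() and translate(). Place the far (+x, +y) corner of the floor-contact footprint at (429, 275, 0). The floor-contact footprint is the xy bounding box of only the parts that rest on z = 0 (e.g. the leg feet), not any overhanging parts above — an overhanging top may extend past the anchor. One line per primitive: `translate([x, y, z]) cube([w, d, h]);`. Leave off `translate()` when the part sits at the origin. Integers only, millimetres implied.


translate([235, 117, 0]) cube([194, 158, 1581]);
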